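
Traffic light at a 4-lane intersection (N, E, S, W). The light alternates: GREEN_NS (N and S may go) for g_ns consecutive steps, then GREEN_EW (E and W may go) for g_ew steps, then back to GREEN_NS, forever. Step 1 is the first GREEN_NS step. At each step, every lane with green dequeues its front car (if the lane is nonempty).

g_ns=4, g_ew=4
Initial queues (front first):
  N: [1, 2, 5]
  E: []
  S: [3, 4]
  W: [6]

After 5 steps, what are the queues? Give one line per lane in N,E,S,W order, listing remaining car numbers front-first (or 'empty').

Step 1 [NS]: N:car1-GO,E:wait,S:car3-GO,W:wait | queues: N=2 E=0 S=1 W=1
Step 2 [NS]: N:car2-GO,E:wait,S:car4-GO,W:wait | queues: N=1 E=0 S=0 W=1
Step 3 [NS]: N:car5-GO,E:wait,S:empty,W:wait | queues: N=0 E=0 S=0 W=1
Step 4 [NS]: N:empty,E:wait,S:empty,W:wait | queues: N=0 E=0 S=0 W=1
Step 5 [EW]: N:wait,E:empty,S:wait,W:car6-GO | queues: N=0 E=0 S=0 W=0

N: empty
E: empty
S: empty
W: empty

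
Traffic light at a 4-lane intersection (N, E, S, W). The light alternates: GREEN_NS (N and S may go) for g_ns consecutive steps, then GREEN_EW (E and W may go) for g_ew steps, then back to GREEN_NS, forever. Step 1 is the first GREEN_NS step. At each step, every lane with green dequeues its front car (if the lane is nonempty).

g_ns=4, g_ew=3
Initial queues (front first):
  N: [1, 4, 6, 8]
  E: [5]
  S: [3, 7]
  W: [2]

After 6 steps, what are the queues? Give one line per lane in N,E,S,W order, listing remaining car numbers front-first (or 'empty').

Step 1 [NS]: N:car1-GO,E:wait,S:car3-GO,W:wait | queues: N=3 E=1 S=1 W=1
Step 2 [NS]: N:car4-GO,E:wait,S:car7-GO,W:wait | queues: N=2 E=1 S=0 W=1
Step 3 [NS]: N:car6-GO,E:wait,S:empty,W:wait | queues: N=1 E=1 S=0 W=1
Step 4 [NS]: N:car8-GO,E:wait,S:empty,W:wait | queues: N=0 E=1 S=0 W=1
Step 5 [EW]: N:wait,E:car5-GO,S:wait,W:car2-GO | queues: N=0 E=0 S=0 W=0

N: empty
E: empty
S: empty
W: empty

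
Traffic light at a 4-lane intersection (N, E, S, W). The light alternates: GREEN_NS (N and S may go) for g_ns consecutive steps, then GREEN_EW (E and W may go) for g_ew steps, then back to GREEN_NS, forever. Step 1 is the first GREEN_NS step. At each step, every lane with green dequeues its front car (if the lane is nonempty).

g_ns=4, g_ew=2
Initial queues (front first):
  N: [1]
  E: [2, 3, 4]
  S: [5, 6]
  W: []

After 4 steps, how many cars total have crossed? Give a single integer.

Step 1 [NS]: N:car1-GO,E:wait,S:car5-GO,W:wait | queues: N=0 E=3 S=1 W=0
Step 2 [NS]: N:empty,E:wait,S:car6-GO,W:wait | queues: N=0 E=3 S=0 W=0
Step 3 [NS]: N:empty,E:wait,S:empty,W:wait | queues: N=0 E=3 S=0 W=0
Step 4 [NS]: N:empty,E:wait,S:empty,W:wait | queues: N=0 E=3 S=0 W=0
Cars crossed by step 4: 3

Answer: 3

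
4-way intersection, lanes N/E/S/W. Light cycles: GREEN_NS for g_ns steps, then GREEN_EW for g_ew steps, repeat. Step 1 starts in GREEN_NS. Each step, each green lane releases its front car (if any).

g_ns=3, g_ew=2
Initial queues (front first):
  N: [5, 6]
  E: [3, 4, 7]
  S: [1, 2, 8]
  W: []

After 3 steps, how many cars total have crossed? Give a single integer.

Step 1 [NS]: N:car5-GO,E:wait,S:car1-GO,W:wait | queues: N=1 E=3 S=2 W=0
Step 2 [NS]: N:car6-GO,E:wait,S:car2-GO,W:wait | queues: N=0 E=3 S=1 W=0
Step 3 [NS]: N:empty,E:wait,S:car8-GO,W:wait | queues: N=0 E=3 S=0 W=0
Cars crossed by step 3: 5

Answer: 5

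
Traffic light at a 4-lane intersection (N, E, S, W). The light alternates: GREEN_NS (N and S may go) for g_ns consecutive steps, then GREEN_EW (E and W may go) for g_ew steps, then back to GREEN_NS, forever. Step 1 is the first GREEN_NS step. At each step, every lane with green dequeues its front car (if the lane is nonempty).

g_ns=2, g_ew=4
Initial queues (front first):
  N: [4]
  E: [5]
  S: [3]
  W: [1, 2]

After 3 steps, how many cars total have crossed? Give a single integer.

Answer: 4

Derivation:
Step 1 [NS]: N:car4-GO,E:wait,S:car3-GO,W:wait | queues: N=0 E=1 S=0 W=2
Step 2 [NS]: N:empty,E:wait,S:empty,W:wait | queues: N=0 E=1 S=0 W=2
Step 3 [EW]: N:wait,E:car5-GO,S:wait,W:car1-GO | queues: N=0 E=0 S=0 W=1
Cars crossed by step 3: 4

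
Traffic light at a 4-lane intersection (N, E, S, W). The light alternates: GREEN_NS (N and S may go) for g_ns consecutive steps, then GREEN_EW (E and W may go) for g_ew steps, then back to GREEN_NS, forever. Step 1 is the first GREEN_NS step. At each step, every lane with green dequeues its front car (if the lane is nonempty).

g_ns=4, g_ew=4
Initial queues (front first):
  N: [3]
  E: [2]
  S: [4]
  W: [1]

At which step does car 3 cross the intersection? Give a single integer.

Step 1 [NS]: N:car3-GO,E:wait,S:car4-GO,W:wait | queues: N=0 E=1 S=0 W=1
Step 2 [NS]: N:empty,E:wait,S:empty,W:wait | queues: N=0 E=1 S=0 W=1
Step 3 [NS]: N:empty,E:wait,S:empty,W:wait | queues: N=0 E=1 S=0 W=1
Step 4 [NS]: N:empty,E:wait,S:empty,W:wait | queues: N=0 E=1 S=0 W=1
Step 5 [EW]: N:wait,E:car2-GO,S:wait,W:car1-GO | queues: N=0 E=0 S=0 W=0
Car 3 crosses at step 1

1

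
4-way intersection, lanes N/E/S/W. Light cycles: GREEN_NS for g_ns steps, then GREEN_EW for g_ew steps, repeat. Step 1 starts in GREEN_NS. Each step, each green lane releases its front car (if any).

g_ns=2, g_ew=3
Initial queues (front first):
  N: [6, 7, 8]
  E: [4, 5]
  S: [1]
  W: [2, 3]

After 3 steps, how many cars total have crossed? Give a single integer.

Step 1 [NS]: N:car6-GO,E:wait,S:car1-GO,W:wait | queues: N=2 E=2 S=0 W=2
Step 2 [NS]: N:car7-GO,E:wait,S:empty,W:wait | queues: N=1 E=2 S=0 W=2
Step 3 [EW]: N:wait,E:car4-GO,S:wait,W:car2-GO | queues: N=1 E=1 S=0 W=1
Cars crossed by step 3: 5

Answer: 5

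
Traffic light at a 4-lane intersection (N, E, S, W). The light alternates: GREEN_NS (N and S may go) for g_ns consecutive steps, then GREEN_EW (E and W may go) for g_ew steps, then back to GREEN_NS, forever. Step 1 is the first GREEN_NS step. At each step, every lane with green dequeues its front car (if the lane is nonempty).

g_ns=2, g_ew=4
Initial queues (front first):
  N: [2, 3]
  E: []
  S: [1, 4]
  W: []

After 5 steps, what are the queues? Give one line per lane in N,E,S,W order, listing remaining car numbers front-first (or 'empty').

Step 1 [NS]: N:car2-GO,E:wait,S:car1-GO,W:wait | queues: N=1 E=0 S=1 W=0
Step 2 [NS]: N:car3-GO,E:wait,S:car4-GO,W:wait | queues: N=0 E=0 S=0 W=0

N: empty
E: empty
S: empty
W: empty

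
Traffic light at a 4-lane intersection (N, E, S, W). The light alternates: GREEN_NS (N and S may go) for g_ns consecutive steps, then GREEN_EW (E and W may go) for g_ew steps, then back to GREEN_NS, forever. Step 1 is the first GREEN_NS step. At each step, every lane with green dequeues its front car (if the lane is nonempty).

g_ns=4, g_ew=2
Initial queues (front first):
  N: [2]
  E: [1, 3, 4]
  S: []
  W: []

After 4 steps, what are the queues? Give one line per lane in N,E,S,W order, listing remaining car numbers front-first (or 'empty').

Step 1 [NS]: N:car2-GO,E:wait,S:empty,W:wait | queues: N=0 E=3 S=0 W=0
Step 2 [NS]: N:empty,E:wait,S:empty,W:wait | queues: N=0 E=3 S=0 W=0
Step 3 [NS]: N:empty,E:wait,S:empty,W:wait | queues: N=0 E=3 S=0 W=0
Step 4 [NS]: N:empty,E:wait,S:empty,W:wait | queues: N=0 E=3 S=0 W=0

N: empty
E: 1 3 4
S: empty
W: empty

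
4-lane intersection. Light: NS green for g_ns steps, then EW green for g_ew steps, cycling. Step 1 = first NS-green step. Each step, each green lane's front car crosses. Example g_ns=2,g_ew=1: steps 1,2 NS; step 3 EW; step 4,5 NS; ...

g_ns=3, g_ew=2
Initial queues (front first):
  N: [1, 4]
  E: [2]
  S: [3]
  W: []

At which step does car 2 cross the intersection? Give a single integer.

Step 1 [NS]: N:car1-GO,E:wait,S:car3-GO,W:wait | queues: N=1 E=1 S=0 W=0
Step 2 [NS]: N:car4-GO,E:wait,S:empty,W:wait | queues: N=0 E=1 S=0 W=0
Step 3 [NS]: N:empty,E:wait,S:empty,W:wait | queues: N=0 E=1 S=0 W=0
Step 4 [EW]: N:wait,E:car2-GO,S:wait,W:empty | queues: N=0 E=0 S=0 W=0
Car 2 crosses at step 4

4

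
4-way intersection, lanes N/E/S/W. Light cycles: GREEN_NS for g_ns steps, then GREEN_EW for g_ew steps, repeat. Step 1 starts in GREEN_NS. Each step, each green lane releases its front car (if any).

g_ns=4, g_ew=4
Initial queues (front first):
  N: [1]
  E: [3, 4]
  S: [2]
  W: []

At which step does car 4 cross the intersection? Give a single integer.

Step 1 [NS]: N:car1-GO,E:wait,S:car2-GO,W:wait | queues: N=0 E=2 S=0 W=0
Step 2 [NS]: N:empty,E:wait,S:empty,W:wait | queues: N=0 E=2 S=0 W=0
Step 3 [NS]: N:empty,E:wait,S:empty,W:wait | queues: N=0 E=2 S=0 W=0
Step 4 [NS]: N:empty,E:wait,S:empty,W:wait | queues: N=0 E=2 S=0 W=0
Step 5 [EW]: N:wait,E:car3-GO,S:wait,W:empty | queues: N=0 E=1 S=0 W=0
Step 6 [EW]: N:wait,E:car4-GO,S:wait,W:empty | queues: N=0 E=0 S=0 W=0
Car 4 crosses at step 6

6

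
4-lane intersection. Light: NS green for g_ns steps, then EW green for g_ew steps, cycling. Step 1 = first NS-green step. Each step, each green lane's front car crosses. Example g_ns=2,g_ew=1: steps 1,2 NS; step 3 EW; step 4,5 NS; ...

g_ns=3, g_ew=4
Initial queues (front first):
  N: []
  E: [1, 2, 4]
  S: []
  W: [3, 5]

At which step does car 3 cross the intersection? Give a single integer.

Step 1 [NS]: N:empty,E:wait,S:empty,W:wait | queues: N=0 E=3 S=0 W=2
Step 2 [NS]: N:empty,E:wait,S:empty,W:wait | queues: N=0 E=3 S=0 W=2
Step 3 [NS]: N:empty,E:wait,S:empty,W:wait | queues: N=0 E=3 S=0 W=2
Step 4 [EW]: N:wait,E:car1-GO,S:wait,W:car3-GO | queues: N=0 E=2 S=0 W=1
Step 5 [EW]: N:wait,E:car2-GO,S:wait,W:car5-GO | queues: N=0 E=1 S=0 W=0
Step 6 [EW]: N:wait,E:car4-GO,S:wait,W:empty | queues: N=0 E=0 S=0 W=0
Car 3 crosses at step 4

4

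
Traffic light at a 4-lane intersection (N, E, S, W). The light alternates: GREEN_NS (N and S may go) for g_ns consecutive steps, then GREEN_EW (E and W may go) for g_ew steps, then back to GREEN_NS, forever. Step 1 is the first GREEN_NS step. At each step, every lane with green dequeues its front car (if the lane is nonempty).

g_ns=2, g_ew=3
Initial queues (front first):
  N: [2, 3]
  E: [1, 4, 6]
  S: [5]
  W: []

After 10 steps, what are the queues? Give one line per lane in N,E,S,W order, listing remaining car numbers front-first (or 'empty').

Step 1 [NS]: N:car2-GO,E:wait,S:car5-GO,W:wait | queues: N=1 E=3 S=0 W=0
Step 2 [NS]: N:car3-GO,E:wait,S:empty,W:wait | queues: N=0 E=3 S=0 W=0
Step 3 [EW]: N:wait,E:car1-GO,S:wait,W:empty | queues: N=0 E=2 S=0 W=0
Step 4 [EW]: N:wait,E:car4-GO,S:wait,W:empty | queues: N=0 E=1 S=0 W=0
Step 5 [EW]: N:wait,E:car6-GO,S:wait,W:empty | queues: N=0 E=0 S=0 W=0

N: empty
E: empty
S: empty
W: empty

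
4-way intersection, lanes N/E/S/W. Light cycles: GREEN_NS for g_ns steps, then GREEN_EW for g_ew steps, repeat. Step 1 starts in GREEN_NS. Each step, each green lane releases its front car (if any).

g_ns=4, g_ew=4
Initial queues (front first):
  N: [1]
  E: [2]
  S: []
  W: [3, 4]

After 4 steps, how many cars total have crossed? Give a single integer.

Step 1 [NS]: N:car1-GO,E:wait,S:empty,W:wait | queues: N=0 E=1 S=0 W=2
Step 2 [NS]: N:empty,E:wait,S:empty,W:wait | queues: N=0 E=1 S=0 W=2
Step 3 [NS]: N:empty,E:wait,S:empty,W:wait | queues: N=0 E=1 S=0 W=2
Step 4 [NS]: N:empty,E:wait,S:empty,W:wait | queues: N=0 E=1 S=0 W=2
Cars crossed by step 4: 1

Answer: 1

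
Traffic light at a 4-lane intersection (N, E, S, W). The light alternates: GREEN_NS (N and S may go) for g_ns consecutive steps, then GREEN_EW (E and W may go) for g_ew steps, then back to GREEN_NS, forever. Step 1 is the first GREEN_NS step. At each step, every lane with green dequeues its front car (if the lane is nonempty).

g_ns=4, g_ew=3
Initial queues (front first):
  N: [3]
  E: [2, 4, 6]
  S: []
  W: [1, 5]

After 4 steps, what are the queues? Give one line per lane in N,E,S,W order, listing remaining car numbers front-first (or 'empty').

Step 1 [NS]: N:car3-GO,E:wait,S:empty,W:wait | queues: N=0 E=3 S=0 W=2
Step 2 [NS]: N:empty,E:wait,S:empty,W:wait | queues: N=0 E=3 S=0 W=2
Step 3 [NS]: N:empty,E:wait,S:empty,W:wait | queues: N=0 E=3 S=0 W=2
Step 4 [NS]: N:empty,E:wait,S:empty,W:wait | queues: N=0 E=3 S=0 W=2

N: empty
E: 2 4 6
S: empty
W: 1 5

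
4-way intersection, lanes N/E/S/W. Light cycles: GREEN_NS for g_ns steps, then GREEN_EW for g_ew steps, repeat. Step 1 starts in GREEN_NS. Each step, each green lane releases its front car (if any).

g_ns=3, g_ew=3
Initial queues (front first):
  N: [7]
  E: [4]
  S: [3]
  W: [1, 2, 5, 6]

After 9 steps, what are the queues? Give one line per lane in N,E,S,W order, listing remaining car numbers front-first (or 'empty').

Step 1 [NS]: N:car7-GO,E:wait,S:car3-GO,W:wait | queues: N=0 E=1 S=0 W=4
Step 2 [NS]: N:empty,E:wait,S:empty,W:wait | queues: N=0 E=1 S=0 W=4
Step 3 [NS]: N:empty,E:wait,S:empty,W:wait | queues: N=0 E=1 S=0 W=4
Step 4 [EW]: N:wait,E:car4-GO,S:wait,W:car1-GO | queues: N=0 E=0 S=0 W=3
Step 5 [EW]: N:wait,E:empty,S:wait,W:car2-GO | queues: N=0 E=0 S=0 W=2
Step 6 [EW]: N:wait,E:empty,S:wait,W:car5-GO | queues: N=0 E=0 S=0 W=1
Step 7 [NS]: N:empty,E:wait,S:empty,W:wait | queues: N=0 E=0 S=0 W=1
Step 8 [NS]: N:empty,E:wait,S:empty,W:wait | queues: N=0 E=0 S=0 W=1
Step 9 [NS]: N:empty,E:wait,S:empty,W:wait | queues: N=0 E=0 S=0 W=1

N: empty
E: empty
S: empty
W: 6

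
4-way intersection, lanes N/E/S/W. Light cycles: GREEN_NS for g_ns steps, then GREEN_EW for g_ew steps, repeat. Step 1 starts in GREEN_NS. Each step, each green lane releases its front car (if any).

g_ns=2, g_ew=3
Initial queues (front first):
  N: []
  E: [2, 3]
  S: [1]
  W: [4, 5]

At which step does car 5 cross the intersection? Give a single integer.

Step 1 [NS]: N:empty,E:wait,S:car1-GO,W:wait | queues: N=0 E=2 S=0 W=2
Step 2 [NS]: N:empty,E:wait,S:empty,W:wait | queues: N=0 E=2 S=0 W=2
Step 3 [EW]: N:wait,E:car2-GO,S:wait,W:car4-GO | queues: N=0 E=1 S=0 W=1
Step 4 [EW]: N:wait,E:car3-GO,S:wait,W:car5-GO | queues: N=0 E=0 S=0 W=0
Car 5 crosses at step 4

4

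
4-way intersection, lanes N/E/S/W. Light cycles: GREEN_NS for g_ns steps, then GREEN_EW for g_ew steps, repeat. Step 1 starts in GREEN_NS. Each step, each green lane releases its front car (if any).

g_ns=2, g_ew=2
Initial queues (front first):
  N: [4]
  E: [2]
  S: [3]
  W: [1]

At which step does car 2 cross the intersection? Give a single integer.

Step 1 [NS]: N:car4-GO,E:wait,S:car3-GO,W:wait | queues: N=0 E=1 S=0 W=1
Step 2 [NS]: N:empty,E:wait,S:empty,W:wait | queues: N=0 E=1 S=0 W=1
Step 3 [EW]: N:wait,E:car2-GO,S:wait,W:car1-GO | queues: N=0 E=0 S=0 W=0
Car 2 crosses at step 3

3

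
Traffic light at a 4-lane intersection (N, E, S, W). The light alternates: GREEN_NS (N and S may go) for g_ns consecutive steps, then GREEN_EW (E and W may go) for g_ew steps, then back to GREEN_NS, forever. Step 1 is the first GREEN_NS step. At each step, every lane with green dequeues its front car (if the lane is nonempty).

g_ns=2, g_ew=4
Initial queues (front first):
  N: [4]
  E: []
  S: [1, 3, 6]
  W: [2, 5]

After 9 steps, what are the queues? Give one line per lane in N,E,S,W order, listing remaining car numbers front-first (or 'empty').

Step 1 [NS]: N:car4-GO,E:wait,S:car1-GO,W:wait | queues: N=0 E=0 S=2 W=2
Step 2 [NS]: N:empty,E:wait,S:car3-GO,W:wait | queues: N=0 E=0 S=1 W=2
Step 3 [EW]: N:wait,E:empty,S:wait,W:car2-GO | queues: N=0 E=0 S=1 W=1
Step 4 [EW]: N:wait,E:empty,S:wait,W:car5-GO | queues: N=0 E=0 S=1 W=0
Step 5 [EW]: N:wait,E:empty,S:wait,W:empty | queues: N=0 E=0 S=1 W=0
Step 6 [EW]: N:wait,E:empty,S:wait,W:empty | queues: N=0 E=0 S=1 W=0
Step 7 [NS]: N:empty,E:wait,S:car6-GO,W:wait | queues: N=0 E=0 S=0 W=0

N: empty
E: empty
S: empty
W: empty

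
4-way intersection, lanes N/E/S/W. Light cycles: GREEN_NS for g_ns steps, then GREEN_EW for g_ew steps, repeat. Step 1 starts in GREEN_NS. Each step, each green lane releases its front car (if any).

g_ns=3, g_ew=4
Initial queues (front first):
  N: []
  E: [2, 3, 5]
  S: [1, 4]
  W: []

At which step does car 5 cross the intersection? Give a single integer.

Step 1 [NS]: N:empty,E:wait,S:car1-GO,W:wait | queues: N=0 E=3 S=1 W=0
Step 2 [NS]: N:empty,E:wait,S:car4-GO,W:wait | queues: N=0 E=3 S=0 W=0
Step 3 [NS]: N:empty,E:wait,S:empty,W:wait | queues: N=0 E=3 S=0 W=0
Step 4 [EW]: N:wait,E:car2-GO,S:wait,W:empty | queues: N=0 E=2 S=0 W=0
Step 5 [EW]: N:wait,E:car3-GO,S:wait,W:empty | queues: N=0 E=1 S=0 W=0
Step 6 [EW]: N:wait,E:car5-GO,S:wait,W:empty | queues: N=0 E=0 S=0 W=0
Car 5 crosses at step 6

6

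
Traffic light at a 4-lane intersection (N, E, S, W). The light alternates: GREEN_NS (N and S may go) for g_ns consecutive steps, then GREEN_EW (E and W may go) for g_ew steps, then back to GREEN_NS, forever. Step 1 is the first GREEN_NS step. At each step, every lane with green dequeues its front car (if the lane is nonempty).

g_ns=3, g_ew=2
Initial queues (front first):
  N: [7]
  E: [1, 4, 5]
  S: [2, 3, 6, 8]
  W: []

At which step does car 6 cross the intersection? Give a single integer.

Step 1 [NS]: N:car7-GO,E:wait,S:car2-GO,W:wait | queues: N=0 E=3 S=3 W=0
Step 2 [NS]: N:empty,E:wait,S:car3-GO,W:wait | queues: N=0 E=3 S=2 W=0
Step 3 [NS]: N:empty,E:wait,S:car6-GO,W:wait | queues: N=0 E=3 S=1 W=0
Step 4 [EW]: N:wait,E:car1-GO,S:wait,W:empty | queues: N=0 E=2 S=1 W=0
Step 5 [EW]: N:wait,E:car4-GO,S:wait,W:empty | queues: N=0 E=1 S=1 W=0
Step 6 [NS]: N:empty,E:wait,S:car8-GO,W:wait | queues: N=0 E=1 S=0 W=0
Step 7 [NS]: N:empty,E:wait,S:empty,W:wait | queues: N=0 E=1 S=0 W=0
Step 8 [NS]: N:empty,E:wait,S:empty,W:wait | queues: N=0 E=1 S=0 W=0
Step 9 [EW]: N:wait,E:car5-GO,S:wait,W:empty | queues: N=0 E=0 S=0 W=0
Car 6 crosses at step 3

3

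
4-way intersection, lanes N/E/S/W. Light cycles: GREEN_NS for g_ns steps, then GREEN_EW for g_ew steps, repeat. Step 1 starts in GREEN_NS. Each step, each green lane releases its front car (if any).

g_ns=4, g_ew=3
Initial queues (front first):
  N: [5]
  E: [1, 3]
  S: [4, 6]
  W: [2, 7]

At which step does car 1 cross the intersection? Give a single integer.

Step 1 [NS]: N:car5-GO,E:wait,S:car4-GO,W:wait | queues: N=0 E=2 S=1 W=2
Step 2 [NS]: N:empty,E:wait,S:car6-GO,W:wait | queues: N=0 E=2 S=0 W=2
Step 3 [NS]: N:empty,E:wait,S:empty,W:wait | queues: N=0 E=2 S=0 W=2
Step 4 [NS]: N:empty,E:wait,S:empty,W:wait | queues: N=0 E=2 S=0 W=2
Step 5 [EW]: N:wait,E:car1-GO,S:wait,W:car2-GO | queues: N=0 E=1 S=0 W=1
Step 6 [EW]: N:wait,E:car3-GO,S:wait,W:car7-GO | queues: N=0 E=0 S=0 W=0
Car 1 crosses at step 5

5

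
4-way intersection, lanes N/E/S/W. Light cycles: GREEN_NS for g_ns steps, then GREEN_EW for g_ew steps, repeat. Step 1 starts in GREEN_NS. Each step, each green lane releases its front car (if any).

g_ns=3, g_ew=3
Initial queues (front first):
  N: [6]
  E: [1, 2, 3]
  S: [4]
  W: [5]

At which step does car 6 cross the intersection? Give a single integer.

Step 1 [NS]: N:car6-GO,E:wait,S:car4-GO,W:wait | queues: N=0 E=3 S=0 W=1
Step 2 [NS]: N:empty,E:wait,S:empty,W:wait | queues: N=0 E=3 S=0 W=1
Step 3 [NS]: N:empty,E:wait,S:empty,W:wait | queues: N=0 E=3 S=0 W=1
Step 4 [EW]: N:wait,E:car1-GO,S:wait,W:car5-GO | queues: N=0 E=2 S=0 W=0
Step 5 [EW]: N:wait,E:car2-GO,S:wait,W:empty | queues: N=0 E=1 S=0 W=0
Step 6 [EW]: N:wait,E:car3-GO,S:wait,W:empty | queues: N=0 E=0 S=0 W=0
Car 6 crosses at step 1

1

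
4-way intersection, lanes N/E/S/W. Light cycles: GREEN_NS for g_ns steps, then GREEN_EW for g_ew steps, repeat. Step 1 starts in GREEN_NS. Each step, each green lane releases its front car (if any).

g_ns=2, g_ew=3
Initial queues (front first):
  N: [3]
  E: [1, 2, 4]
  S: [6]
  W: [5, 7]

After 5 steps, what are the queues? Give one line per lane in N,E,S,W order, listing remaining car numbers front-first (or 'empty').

Step 1 [NS]: N:car3-GO,E:wait,S:car6-GO,W:wait | queues: N=0 E=3 S=0 W=2
Step 2 [NS]: N:empty,E:wait,S:empty,W:wait | queues: N=0 E=3 S=0 W=2
Step 3 [EW]: N:wait,E:car1-GO,S:wait,W:car5-GO | queues: N=0 E=2 S=0 W=1
Step 4 [EW]: N:wait,E:car2-GO,S:wait,W:car7-GO | queues: N=0 E=1 S=0 W=0
Step 5 [EW]: N:wait,E:car4-GO,S:wait,W:empty | queues: N=0 E=0 S=0 W=0

N: empty
E: empty
S: empty
W: empty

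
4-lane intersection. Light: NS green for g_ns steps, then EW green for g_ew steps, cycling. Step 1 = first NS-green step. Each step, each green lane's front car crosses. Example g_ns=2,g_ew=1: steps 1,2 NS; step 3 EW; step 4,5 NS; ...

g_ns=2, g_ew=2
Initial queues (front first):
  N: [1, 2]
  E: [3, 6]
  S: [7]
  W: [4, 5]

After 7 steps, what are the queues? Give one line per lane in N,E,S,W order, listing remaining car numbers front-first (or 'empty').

Step 1 [NS]: N:car1-GO,E:wait,S:car7-GO,W:wait | queues: N=1 E=2 S=0 W=2
Step 2 [NS]: N:car2-GO,E:wait,S:empty,W:wait | queues: N=0 E=2 S=0 W=2
Step 3 [EW]: N:wait,E:car3-GO,S:wait,W:car4-GO | queues: N=0 E=1 S=0 W=1
Step 4 [EW]: N:wait,E:car6-GO,S:wait,W:car5-GO | queues: N=0 E=0 S=0 W=0

N: empty
E: empty
S: empty
W: empty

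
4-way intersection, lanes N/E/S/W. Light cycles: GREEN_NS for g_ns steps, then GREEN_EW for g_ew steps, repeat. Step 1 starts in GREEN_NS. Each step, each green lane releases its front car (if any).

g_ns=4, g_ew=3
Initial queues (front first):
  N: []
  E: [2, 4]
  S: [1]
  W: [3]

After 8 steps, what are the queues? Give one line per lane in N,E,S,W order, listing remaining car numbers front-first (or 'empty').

Step 1 [NS]: N:empty,E:wait,S:car1-GO,W:wait | queues: N=0 E=2 S=0 W=1
Step 2 [NS]: N:empty,E:wait,S:empty,W:wait | queues: N=0 E=2 S=0 W=1
Step 3 [NS]: N:empty,E:wait,S:empty,W:wait | queues: N=0 E=2 S=0 W=1
Step 4 [NS]: N:empty,E:wait,S:empty,W:wait | queues: N=0 E=2 S=0 W=1
Step 5 [EW]: N:wait,E:car2-GO,S:wait,W:car3-GO | queues: N=0 E=1 S=0 W=0
Step 6 [EW]: N:wait,E:car4-GO,S:wait,W:empty | queues: N=0 E=0 S=0 W=0

N: empty
E: empty
S: empty
W: empty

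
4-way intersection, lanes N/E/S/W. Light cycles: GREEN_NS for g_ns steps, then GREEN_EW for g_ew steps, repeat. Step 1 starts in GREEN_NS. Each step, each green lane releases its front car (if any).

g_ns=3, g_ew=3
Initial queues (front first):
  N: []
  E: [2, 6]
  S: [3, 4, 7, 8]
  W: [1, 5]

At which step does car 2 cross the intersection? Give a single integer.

Step 1 [NS]: N:empty,E:wait,S:car3-GO,W:wait | queues: N=0 E=2 S=3 W=2
Step 2 [NS]: N:empty,E:wait,S:car4-GO,W:wait | queues: N=0 E=2 S=2 W=2
Step 3 [NS]: N:empty,E:wait,S:car7-GO,W:wait | queues: N=0 E=2 S=1 W=2
Step 4 [EW]: N:wait,E:car2-GO,S:wait,W:car1-GO | queues: N=0 E=1 S=1 W=1
Step 5 [EW]: N:wait,E:car6-GO,S:wait,W:car5-GO | queues: N=0 E=0 S=1 W=0
Step 6 [EW]: N:wait,E:empty,S:wait,W:empty | queues: N=0 E=0 S=1 W=0
Step 7 [NS]: N:empty,E:wait,S:car8-GO,W:wait | queues: N=0 E=0 S=0 W=0
Car 2 crosses at step 4

4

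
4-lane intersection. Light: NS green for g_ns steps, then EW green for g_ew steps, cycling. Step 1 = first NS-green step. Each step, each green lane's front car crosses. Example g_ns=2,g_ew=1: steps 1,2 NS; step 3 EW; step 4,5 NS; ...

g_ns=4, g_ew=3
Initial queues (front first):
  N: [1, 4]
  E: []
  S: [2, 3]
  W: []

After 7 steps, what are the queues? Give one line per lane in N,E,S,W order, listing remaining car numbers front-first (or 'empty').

Step 1 [NS]: N:car1-GO,E:wait,S:car2-GO,W:wait | queues: N=1 E=0 S=1 W=0
Step 2 [NS]: N:car4-GO,E:wait,S:car3-GO,W:wait | queues: N=0 E=0 S=0 W=0

N: empty
E: empty
S: empty
W: empty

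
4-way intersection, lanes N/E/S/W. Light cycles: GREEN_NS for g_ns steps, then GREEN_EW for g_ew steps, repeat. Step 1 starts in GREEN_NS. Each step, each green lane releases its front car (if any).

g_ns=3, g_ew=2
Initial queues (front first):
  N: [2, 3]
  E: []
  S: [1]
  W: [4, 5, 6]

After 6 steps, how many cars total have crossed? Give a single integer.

Step 1 [NS]: N:car2-GO,E:wait,S:car1-GO,W:wait | queues: N=1 E=0 S=0 W=3
Step 2 [NS]: N:car3-GO,E:wait,S:empty,W:wait | queues: N=0 E=0 S=0 W=3
Step 3 [NS]: N:empty,E:wait,S:empty,W:wait | queues: N=0 E=0 S=0 W=3
Step 4 [EW]: N:wait,E:empty,S:wait,W:car4-GO | queues: N=0 E=0 S=0 W=2
Step 5 [EW]: N:wait,E:empty,S:wait,W:car5-GO | queues: N=0 E=0 S=0 W=1
Step 6 [NS]: N:empty,E:wait,S:empty,W:wait | queues: N=0 E=0 S=0 W=1
Cars crossed by step 6: 5

Answer: 5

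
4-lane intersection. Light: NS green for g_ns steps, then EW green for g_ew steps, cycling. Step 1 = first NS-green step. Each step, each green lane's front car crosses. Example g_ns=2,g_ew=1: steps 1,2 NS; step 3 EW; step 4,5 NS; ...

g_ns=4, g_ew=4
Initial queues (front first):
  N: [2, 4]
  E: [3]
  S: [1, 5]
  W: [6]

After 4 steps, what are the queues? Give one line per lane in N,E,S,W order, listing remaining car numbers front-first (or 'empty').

Step 1 [NS]: N:car2-GO,E:wait,S:car1-GO,W:wait | queues: N=1 E=1 S=1 W=1
Step 2 [NS]: N:car4-GO,E:wait,S:car5-GO,W:wait | queues: N=0 E=1 S=0 W=1
Step 3 [NS]: N:empty,E:wait,S:empty,W:wait | queues: N=0 E=1 S=0 W=1
Step 4 [NS]: N:empty,E:wait,S:empty,W:wait | queues: N=0 E=1 S=0 W=1

N: empty
E: 3
S: empty
W: 6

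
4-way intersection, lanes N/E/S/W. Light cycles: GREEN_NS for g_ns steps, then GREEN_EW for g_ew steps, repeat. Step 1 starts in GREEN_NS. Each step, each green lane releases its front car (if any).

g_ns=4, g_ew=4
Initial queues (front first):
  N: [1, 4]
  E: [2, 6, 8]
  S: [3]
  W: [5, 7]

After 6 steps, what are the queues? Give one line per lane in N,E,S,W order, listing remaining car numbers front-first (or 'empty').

Step 1 [NS]: N:car1-GO,E:wait,S:car3-GO,W:wait | queues: N=1 E=3 S=0 W=2
Step 2 [NS]: N:car4-GO,E:wait,S:empty,W:wait | queues: N=0 E=3 S=0 W=2
Step 3 [NS]: N:empty,E:wait,S:empty,W:wait | queues: N=0 E=3 S=0 W=2
Step 4 [NS]: N:empty,E:wait,S:empty,W:wait | queues: N=0 E=3 S=0 W=2
Step 5 [EW]: N:wait,E:car2-GO,S:wait,W:car5-GO | queues: N=0 E=2 S=0 W=1
Step 6 [EW]: N:wait,E:car6-GO,S:wait,W:car7-GO | queues: N=0 E=1 S=0 W=0

N: empty
E: 8
S: empty
W: empty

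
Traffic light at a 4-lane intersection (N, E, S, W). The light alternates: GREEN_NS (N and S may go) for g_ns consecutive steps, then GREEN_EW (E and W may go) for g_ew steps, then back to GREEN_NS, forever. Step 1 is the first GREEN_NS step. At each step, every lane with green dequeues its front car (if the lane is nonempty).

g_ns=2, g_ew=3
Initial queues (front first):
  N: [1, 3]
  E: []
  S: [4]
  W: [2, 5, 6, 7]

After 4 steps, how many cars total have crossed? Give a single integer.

Step 1 [NS]: N:car1-GO,E:wait,S:car4-GO,W:wait | queues: N=1 E=0 S=0 W=4
Step 2 [NS]: N:car3-GO,E:wait,S:empty,W:wait | queues: N=0 E=0 S=0 W=4
Step 3 [EW]: N:wait,E:empty,S:wait,W:car2-GO | queues: N=0 E=0 S=0 W=3
Step 4 [EW]: N:wait,E:empty,S:wait,W:car5-GO | queues: N=0 E=0 S=0 W=2
Cars crossed by step 4: 5

Answer: 5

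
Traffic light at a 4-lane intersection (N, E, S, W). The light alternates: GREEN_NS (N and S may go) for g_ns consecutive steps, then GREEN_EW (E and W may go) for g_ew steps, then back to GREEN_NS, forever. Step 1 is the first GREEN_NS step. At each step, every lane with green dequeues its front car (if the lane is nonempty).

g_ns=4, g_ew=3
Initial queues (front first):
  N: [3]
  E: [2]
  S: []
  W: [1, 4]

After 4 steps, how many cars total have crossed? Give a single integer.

Step 1 [NS]: N:car3-GO,E:wait,S:empty,W:wait | queues: N=0 E=1 S=0 W=2
Step 2 [NS]: N:empty,E:wait,S:empty,W:wait | queues: N=0 E=1 S=0 W=2
Step 3 [NS]: N:empty,E:wait,S:empty,W:wait | queues: N=0 E=1 S=0 W=2
Step 4 [NS]: N:empty,E:wait,S:empty,W:wait | queues: N=0 E=1 S=0 W=2
Cars crossed by step 4: 1

Answer: 1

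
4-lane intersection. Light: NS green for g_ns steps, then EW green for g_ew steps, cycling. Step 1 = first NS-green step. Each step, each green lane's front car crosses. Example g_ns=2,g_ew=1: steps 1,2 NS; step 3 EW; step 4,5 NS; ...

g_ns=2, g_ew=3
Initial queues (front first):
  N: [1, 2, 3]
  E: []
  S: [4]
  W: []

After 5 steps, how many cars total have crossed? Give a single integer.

Answer: 3

Derivation:
Step 1 [NS]: N:car1-GO,E:wait,S:car4-GO,W:wait | queues: N=2 E=0 S=0 W=0
Step 2 [NS]: N:car2-GO,E:wait,S:empty,W:wait | queues: N=1 E=0 S=0 W=0
Step 3 [EW]: N:wait,E:empty,S:wait,W:empty | queues: N=1 E=0 S=0 W=0
Step 4 [EW]: N:wait,E:empty,S:wait,W:empty | queues: N=1 E=0 S=0 W=0
Step 5 [EW]: N:wait,E:empty,S:wait,W:empty | queues: N=1 E=0 S=0 W=0
Cars crossed by step 5: 3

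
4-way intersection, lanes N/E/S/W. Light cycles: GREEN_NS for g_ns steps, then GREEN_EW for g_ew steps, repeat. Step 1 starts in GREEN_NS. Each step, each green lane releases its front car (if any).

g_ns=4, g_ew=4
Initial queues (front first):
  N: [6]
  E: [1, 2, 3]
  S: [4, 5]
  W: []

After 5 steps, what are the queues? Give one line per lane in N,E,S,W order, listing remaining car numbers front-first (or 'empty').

Step 1 [NS]: N:car6-GO,E:wait,S:car4-GO,W:wait | queues: N=0 E=3 S=1 W=0
Step 2 [NS]: N:empty,E:wait,S:car5-GO,W:wait | queues: N=0 E=3 S=0 W=0
Step 3 [NS]: N:empty,E:wait,S:empty,W:wait | queues: N=0 E=3 S=0 W=0
Step 4 [NS]: N:empty,E:wait,S:empty,W:wait | queues: N=0 E=3 S=0 W=0
Step 5 [EW]: N:wait,E:car1-GO,S:wait,W:empty | queues: N=0 E=2 S=0 W=0

N: empty
E: 2 3
S: empty
W: empty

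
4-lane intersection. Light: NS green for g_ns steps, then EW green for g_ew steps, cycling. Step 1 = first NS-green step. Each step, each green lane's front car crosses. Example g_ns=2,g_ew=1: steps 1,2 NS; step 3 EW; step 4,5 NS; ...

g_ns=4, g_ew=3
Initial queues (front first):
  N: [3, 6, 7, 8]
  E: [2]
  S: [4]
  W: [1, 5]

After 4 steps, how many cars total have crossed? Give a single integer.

Answer: 5

Derivation:
Step 1 [NS]: N:car3-GO,E:wait,S:car4-GO,W:wait | queues: N=3 E=1 S=0 W=2
Step 2 [NS]: N:car6-GO,E:wait,S:empty,W:wait | queues: N=2 E=1 S=0 W=2
Step 3 [NS]: N:car7-GO,E:wait,S:empty,W:wait | queues: N=1 E=1 S=0 W=2
Step 4 [NS]: N:car8-GO,E:wait,S:empty,W:wait | queues: N=0 E=1 S=0 W=2
Cars crossed by step 4: 5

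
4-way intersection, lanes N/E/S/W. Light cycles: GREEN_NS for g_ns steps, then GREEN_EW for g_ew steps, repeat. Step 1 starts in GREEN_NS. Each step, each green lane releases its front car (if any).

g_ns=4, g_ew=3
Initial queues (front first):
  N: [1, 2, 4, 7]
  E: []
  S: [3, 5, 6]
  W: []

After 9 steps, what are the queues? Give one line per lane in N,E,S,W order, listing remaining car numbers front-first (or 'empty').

Step 1 [NS]: N:car1-GO,E:wait,S:car3-GO,W:wait | queues: N=3 E=0 S=2 W=0
Step 2 [NS]: N:car2-GO,E:wait,S:car5-GO,W:wait | queues: N=2 E=0 S=1 W=0
Step 3 [NS]: N:car4-GO,E:wait,S:car6-GO,W:wait | queues: N=1 E=0 S=0 W=0
Step 4 [NS]: N:car7-GO,E:wait,S:empty,W:wait | queues: N=0 E=0 S=0 W=0

N: empty
E: empty
S: empty
W: empty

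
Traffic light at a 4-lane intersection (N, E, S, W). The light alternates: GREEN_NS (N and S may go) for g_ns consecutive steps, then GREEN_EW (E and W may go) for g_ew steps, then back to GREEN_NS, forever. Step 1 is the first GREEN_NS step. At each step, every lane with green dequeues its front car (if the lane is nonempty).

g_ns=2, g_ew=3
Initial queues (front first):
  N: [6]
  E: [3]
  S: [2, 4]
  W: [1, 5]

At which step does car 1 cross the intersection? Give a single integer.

Step 1 [NS]: N:car6-GO,E:wait,S:car2-GO,W:wait | queues: N=0 E=1 S=1 W=2
Step 2 [NS]: N:empty,E:wait,S:car4-GO,W:wait | queues: N=0 E=1 S=0 W=2
Step 3 [EW]: N:wait,E:car3-GO,S:wait,W:car1-GO | queues: N=0 E=0 S=0 W=1
Step 4 [EW]: N:wait,E:empty,S:wait,W:car5-GO | queues: N=0 E=0 S=0 W=0
Car 1 crosses at step 3

3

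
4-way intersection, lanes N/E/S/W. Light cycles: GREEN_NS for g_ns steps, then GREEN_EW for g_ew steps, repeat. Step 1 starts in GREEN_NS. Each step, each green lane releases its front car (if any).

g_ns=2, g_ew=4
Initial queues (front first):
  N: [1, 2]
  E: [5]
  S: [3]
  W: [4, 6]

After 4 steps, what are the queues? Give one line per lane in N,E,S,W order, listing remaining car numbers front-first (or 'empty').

Step 1 [NS]: N:car1-GO,E:wait,S:car3-GO,W:wait | queues: N=1 E=1 S=0 W=2
Step 2 [NS]: N:car2-GO,E:wait,S:empty,W:wait | queues: N=0 E=1 S=0 W=2
Step 3 [EW]: N:wait,E:car5-GO,S:wait,W:car4-GO | queues: N=0 E=0 S=0 W=1
Step 4 [EW]: N:wait,E:empty,S:wait,W:car6-GO | queues: N=0 E=0 S=0 W=0

N: empty
E: empty
S: empty
W: empty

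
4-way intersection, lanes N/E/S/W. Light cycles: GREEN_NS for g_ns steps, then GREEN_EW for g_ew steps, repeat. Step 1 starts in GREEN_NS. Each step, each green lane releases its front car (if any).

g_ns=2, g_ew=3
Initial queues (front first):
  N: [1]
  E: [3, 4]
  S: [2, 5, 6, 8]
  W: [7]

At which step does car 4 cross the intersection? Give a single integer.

Step 1 [NS]: N:car1-GO,E:wait,S:car2-GO,W:wait | queues: N=0 E=2 S=3 W=1
Step 2 [NS]: N:empty,E:wait,S:car5-GO,W:wait | queues: N=0 E=2 S=2 W=1
Step 3 [EW]: N:wait,E:car3-GO,S:wait,W:car7-GO | queues: N=0 E=1 S=2 W=0
Step 4 [EW]: N:wait,E:car4-GO,S:wait,W:empty | queues: N=0 E=0 S=2 W=0
Step 5 [EW]: N:wait,E:empty,S:wait,W:empty | queues: N=0 E=0 S=2 W=0
Step 6 [NS]: N:empty,E:wait,S:car6-GO,W:wait | queues: N=0 E=0 S=1 W=0
Step 7 [NS]: N:empty,E:wait,S:car8-GO,W:wait | queues: N=0 E=0 S=0 W=0
Car 4 crosses at step 4

4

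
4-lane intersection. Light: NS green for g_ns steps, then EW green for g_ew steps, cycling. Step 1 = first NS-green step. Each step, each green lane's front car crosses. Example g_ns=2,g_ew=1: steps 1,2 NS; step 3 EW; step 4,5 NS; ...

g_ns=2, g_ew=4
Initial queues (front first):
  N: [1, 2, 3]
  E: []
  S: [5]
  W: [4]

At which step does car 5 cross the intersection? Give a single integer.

Step 1 [NS]: N:car1-GO,E:wait,S:car5-GO,W:wait | queues: N=2 E=0 S=0 W=1
Step 2 [NS]: N:car2-GO,E:wait,S:empty,W:wait | queues: N=1 E=0 S=0 W=1
Step 3 [EW]: N:wait,E:empty,S:wait,W:car4-GO | queues: N=1 E=0 S=0 W=0
Step 4 [EW]: N:wait,E:empty,S:wait,W:empty | queues: N=1 E=0 S=0 W=0
Step 5 [EW]: N:wait,E:empty,S:wait,W:empty | queues: N=1 E=0 S=0 W=0
Step 6 [EW]: N:wait,E:empty,S:wait,W:empty | queues: N=1 E=0 S=0 W=0
Step 7 [NS]: N:car3-GO,E:wait,S:empty,W:wait | queues: N=0 E=0 S=0 W=0
Car 5 crosses at step 1

1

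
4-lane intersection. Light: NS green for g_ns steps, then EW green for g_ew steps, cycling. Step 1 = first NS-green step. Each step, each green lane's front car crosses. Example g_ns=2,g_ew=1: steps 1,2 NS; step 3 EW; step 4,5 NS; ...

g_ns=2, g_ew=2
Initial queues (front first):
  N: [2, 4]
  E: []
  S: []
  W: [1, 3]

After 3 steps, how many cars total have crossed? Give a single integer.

Answer: 3

Derivation:
Step 1 [NS]: N:car2-GO,E:wait,S:empty,W:wait | queues: N=1 E=0 S=0 W=2
Step 2 [NS]: N:car4-GO,E:wait,S:empty,W:wait | queues: N=0 E=0 S=0 W=2
Step 3 [EW]: N:wait,E:empty,S:wait,W:car1-GO | queues: N=0 E=0 S=0 W=1
Cars crossed by step 3: 3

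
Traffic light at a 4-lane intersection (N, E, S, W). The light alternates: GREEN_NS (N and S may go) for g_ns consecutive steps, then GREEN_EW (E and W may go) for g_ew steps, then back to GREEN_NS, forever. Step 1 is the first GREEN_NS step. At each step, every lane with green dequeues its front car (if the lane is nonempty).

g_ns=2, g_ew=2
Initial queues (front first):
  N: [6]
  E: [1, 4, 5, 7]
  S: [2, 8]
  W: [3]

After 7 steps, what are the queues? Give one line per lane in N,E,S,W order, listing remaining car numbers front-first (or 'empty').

Step 1 [NS]: N:car6-GO,E:wait,S:car2-GO,W:wait | queues: N=0 E=4 S=1 W=1
Step 2 [NS]: N:empty,E:wait,S:car8-GO,W:wait | queues: N=0 E=4 S=0 W=1
Step 3 [EW]: N:wait,E:car1-GO,S:wait,W:car3-GO | queues: N=0 E=3 S=0 W=0
Step 4 [EW]: N:wait,E:car4-GO,S:wait,W:empty | queues: N=0 E=2 S=0 W=0
Step 5 [NS]: N:empty,E:wait,S:empty,W:wait | queues: N=0 E=2 S=0 W=0
Step 6 [NS]: N:empty,E:wait,S:empty,W:wait | queues: N=0 E=2 S=0 W=0
Step 7 [EW]: N:wait,E:car5-GO,S:wait,W:empty | queues: N=0 E=1 S=0 W=0

N: empty
E: 7
S: empty
W: empty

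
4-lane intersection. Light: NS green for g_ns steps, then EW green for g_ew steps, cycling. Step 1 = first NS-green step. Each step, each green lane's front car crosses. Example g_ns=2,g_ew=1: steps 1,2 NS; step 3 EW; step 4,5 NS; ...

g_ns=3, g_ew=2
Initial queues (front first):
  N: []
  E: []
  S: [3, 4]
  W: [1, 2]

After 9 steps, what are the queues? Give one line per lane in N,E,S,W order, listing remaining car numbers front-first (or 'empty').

Step 1 [NS]: N:empty,E:wait,S:car3-GO,W:wait | queues: N=0 E=0 S=1 W=2
Step 2 [NS]: N:empty,E:wait,S:car4-GO,W:wait | queues: N=0 E=0 S=0 W=2
Step 3 [NS]: N:empty,E:wait,S:empty,W:wait | queues: N=0 E=0 S=0 W=2
Step 4 [EW]: N:wait,E:empty,S:wait,W:car1-GO | queues: N=0 E=0 S=0 W=1
Step 5 [EW]: N:wait,E:empty,S:wait,W:car2-GO | queues: N=0 E=0 S=0 W=0

N: empty
E: empty
S: empty
W: empty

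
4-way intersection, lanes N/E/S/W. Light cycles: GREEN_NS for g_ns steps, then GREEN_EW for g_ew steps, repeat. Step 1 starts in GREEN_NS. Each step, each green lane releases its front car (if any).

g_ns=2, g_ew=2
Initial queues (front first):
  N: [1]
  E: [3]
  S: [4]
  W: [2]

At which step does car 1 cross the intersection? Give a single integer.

Step 1 [NS]: N:car1-GO,E:wait,S:car4-GO,W:wait | queues: N=0 E=1 S=0 W=1
Step 2 [NS]: N:empty,E:wait,S:empty,W:wait | queues: N=0 E=1 S=0 W=1
Step 3 [EW]: N:wait,E:car3-GO,S:wait,W:car2-GO | queues: N=0 E=0 S=0 W=0
Car 1 crosses at step 1

1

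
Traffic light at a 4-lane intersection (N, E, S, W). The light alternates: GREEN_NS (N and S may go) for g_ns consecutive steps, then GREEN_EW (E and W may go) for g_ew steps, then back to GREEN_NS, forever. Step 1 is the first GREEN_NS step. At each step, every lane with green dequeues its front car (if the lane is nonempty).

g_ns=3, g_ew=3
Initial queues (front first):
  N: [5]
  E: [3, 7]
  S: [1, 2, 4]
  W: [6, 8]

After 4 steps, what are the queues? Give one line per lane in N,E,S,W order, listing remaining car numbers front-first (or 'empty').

Step 1 [NS]: N:car5-GO,E:wait,S:car1-GO,W:wait | queues: N=0 E=2 S=2 W=2
Step 2 [NS]: N:empty,E:wait,S:car2-GO,W:wait | queues: N=0 E=2 S=1 W=2
Step 3 [NS]: N:empty,E:wait,S:car4-GO,W:wait | queues: N=0 E=2 S=0 W=2
Step 4 [EW]: N:wait,E:car3-GO,S:wait,W:car6-GO | queues: N=0 E=1 S=0 W=1

N: empty
E: 7
S: empty
W: 8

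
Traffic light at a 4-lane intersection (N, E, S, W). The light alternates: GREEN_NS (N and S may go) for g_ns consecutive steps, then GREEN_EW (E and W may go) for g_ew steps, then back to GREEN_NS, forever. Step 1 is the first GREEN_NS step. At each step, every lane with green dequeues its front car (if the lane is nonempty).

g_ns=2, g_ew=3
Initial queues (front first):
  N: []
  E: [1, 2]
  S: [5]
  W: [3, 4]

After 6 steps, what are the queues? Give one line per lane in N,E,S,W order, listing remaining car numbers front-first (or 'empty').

Step 1 [NS]: N:empty,E:wait,S:car5-GO,W:wait | queues: N=0 E=2 S=0 W=2
Step 2 [NS]: N:empty,E:wait,S:empty,W:wait | queues: N=0 E=2 S=0 W=2
Step 3 [EW]: N:wait,E:car1-GO,S:wait,W:car3-GO | queues: N=0 E=1 S=0 W=1
Step 4 [EW]: N:wait,E:car2-GO,S:wait,W:car4-GO | queues: N=0 E=0 S=0 W=0

N: empty
E: empty
S: empty
W: empty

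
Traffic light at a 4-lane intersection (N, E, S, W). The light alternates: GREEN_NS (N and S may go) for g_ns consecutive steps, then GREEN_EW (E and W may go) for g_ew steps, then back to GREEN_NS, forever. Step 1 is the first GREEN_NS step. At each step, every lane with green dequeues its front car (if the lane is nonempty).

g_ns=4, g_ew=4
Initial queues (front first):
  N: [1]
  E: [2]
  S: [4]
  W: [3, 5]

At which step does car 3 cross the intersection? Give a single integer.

Step 1 [NS]: N:car1-GO,E:wait,S:car4-GO,W:wait | queues: N=0 E=1 S=0 W=2
Step 2 [NS]: N:empty,E:wait,S:empty,W:wait | queues: N=0 E=1 S=0 W=2
Step 3 [NS]: N:empty,E:wait,S:empty,W:wait | queues: N=0 E=1 S=0 W=2
Step 4 [NS]: N:empty,E:wait,S:empty,W:wait | queues: N=0 E=1 S=0 W=2
Step 5 [EW]: N:wait,E:car2-GO,S:wait,W:car3-GO | queues: N=0 E=0 S=0 W=1
Step 6 [EW]: N:wait,E:empty,S:wait,W:car5-GO | queues: N=0 E=0 S=0 W=0
Car 3 crosses at step 5

5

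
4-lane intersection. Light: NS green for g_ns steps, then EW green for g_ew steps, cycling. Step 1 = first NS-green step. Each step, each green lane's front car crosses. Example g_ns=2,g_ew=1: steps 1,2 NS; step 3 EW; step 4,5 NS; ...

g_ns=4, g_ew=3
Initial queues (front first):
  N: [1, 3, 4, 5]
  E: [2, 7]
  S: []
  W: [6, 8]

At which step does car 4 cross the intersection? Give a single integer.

Step 1 [NS]: N:car1-GO,E:wait,S:empty,W:wait | queues: N=3 E=2 S=0 W=2
Step 2 [NS]: N:car3-GO,E:wait,S:empty,W:wait | queues: N=2 E=2 S=0 W=2
Step 3 [NS]: N:car4-GO,E:wait,S:empty,W:wait | queues: N=1 E=2 S=0 W=2
Step 4 [NS]: N:car5-GO,E:wait,S:empty,W:wait | queues: N=0 E=2 S=0 W=2
Step 5 [EW]: N:wait,E:car2-GO,S:wait,W:car6-GO | queues: N=0 E=1 S=0 W=1
Step 6 [EW]: N:wait,E:car7-GO,S:wait,W:car8-GO | queues: N=0 E=0 S=0 W=0
Car 4 crosses at step 3

3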